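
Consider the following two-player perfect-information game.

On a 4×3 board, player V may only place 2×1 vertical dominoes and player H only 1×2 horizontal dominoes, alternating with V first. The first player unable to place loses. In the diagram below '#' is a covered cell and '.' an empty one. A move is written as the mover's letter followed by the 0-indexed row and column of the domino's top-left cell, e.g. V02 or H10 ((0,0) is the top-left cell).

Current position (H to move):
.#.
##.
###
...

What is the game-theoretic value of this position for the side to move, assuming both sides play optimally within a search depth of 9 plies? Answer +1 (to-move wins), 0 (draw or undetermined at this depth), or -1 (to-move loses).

ply 1, H at .#./##./###/... | H30=-1→.#./##./###/##.*; H31=-1→.#./##./###/.##
ply 2, V at .#./##./###/##. | V02=+1→.##/###/###/##.*
ply 3: .##/###/###/##. is terminal -1 (H); from .#./##./###/... depth 9

value(.#./##./###/..., H) = -1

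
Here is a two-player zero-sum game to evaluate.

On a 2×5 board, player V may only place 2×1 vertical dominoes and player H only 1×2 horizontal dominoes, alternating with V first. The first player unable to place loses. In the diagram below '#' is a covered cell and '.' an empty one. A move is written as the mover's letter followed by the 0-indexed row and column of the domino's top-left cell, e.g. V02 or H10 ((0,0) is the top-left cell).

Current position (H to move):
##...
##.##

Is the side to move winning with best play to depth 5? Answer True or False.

[##.../##.##] H move#1: H02:+1/####./##.##*, H03:-1/##.##/##.##
[####./##.##] end (terminal -1, V#2); searched ##.../##.## to 5

H winning at [##.../##.##]: True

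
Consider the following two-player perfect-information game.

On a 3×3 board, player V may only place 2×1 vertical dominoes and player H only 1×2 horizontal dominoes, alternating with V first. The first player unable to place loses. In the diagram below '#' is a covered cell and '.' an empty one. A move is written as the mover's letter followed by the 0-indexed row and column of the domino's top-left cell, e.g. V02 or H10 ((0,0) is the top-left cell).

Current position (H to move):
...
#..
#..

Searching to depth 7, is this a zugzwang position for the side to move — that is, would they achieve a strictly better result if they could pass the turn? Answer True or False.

zugzwang(.../#../#.., H) = False

p1 H@[.../#../#..]: H00[##./#../#..]-1 H01[.##/#../#..]-1 H11[.../###/#..]+1* H21[.../#../###]-1
p2 V@[.../###/#..] terminal -1; root [.../#../#..] d7
suppose H passes — search the same position with V to move:
pass> p1 V@[.../#../#..]: V01[.#./##./#..]+1* V02[..#/#.#/#..]+1 V11[.../##./##.]+1 V12[.../#.#/#.#]+1
pass> p2 H@[.#./##./#..]: H21[.#./##./###]-1*
pass> p3 V@[.#./##./###]: V02[.##/###/###]+1*
pass> p4 H@[.##/###/###] terminal -1; root [.../#../#..] d7
for H: play +1, pass -1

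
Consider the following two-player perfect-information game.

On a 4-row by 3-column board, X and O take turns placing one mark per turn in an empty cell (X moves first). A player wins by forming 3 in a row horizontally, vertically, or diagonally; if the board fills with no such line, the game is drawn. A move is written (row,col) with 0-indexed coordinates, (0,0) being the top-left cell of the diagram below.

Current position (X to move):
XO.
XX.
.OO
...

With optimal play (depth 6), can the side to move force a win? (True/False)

X winning at [XO./XX./.OO/...]: True

ply 1, X at XO./XX./.OO/... | (0,2)=-1→XOX/XX./.OO/...; (1,2)=+1→XO./XXX/.OO/...*; (2,0)=+1→XO./XX./XOO/...; (3,0)=-1→XO./XX./.OO/X..; (3,1)=-1→XO./XX./.OO/.X.; (3,2)=-1→XO./XX./.OO/..X
ply 2: XO./XXX/.OO/... is terminal -1 (O); from XO./XX./.OO/... depth 6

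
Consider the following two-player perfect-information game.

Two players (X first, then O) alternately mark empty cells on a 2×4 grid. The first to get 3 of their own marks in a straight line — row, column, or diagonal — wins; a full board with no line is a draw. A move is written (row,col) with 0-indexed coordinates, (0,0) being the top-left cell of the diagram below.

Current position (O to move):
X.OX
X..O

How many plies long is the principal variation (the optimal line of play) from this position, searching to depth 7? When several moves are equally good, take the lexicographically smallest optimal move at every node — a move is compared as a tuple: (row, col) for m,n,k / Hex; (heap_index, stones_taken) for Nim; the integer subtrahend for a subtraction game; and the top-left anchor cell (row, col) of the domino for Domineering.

[X.OX/X..O] O move#1: (0,1):+0/XOOX/X..O*, (1,1):+0/X.OX/XO.O, (1,2):+0/X.OX/X.OO
[XOOX/X..O] X move#2: (1,1):+0/XOOX/XX.O*, (1,2):+0/XOOX/X.XO
[XOOX/XX.O] O move#3: (1,2):+0/XOOX/XXOO*
[XOOX/XXOO] end (terminal +0, X#4); searched X.OX/X..O to 7

PV length from [X.OX/X..O]: 3 plies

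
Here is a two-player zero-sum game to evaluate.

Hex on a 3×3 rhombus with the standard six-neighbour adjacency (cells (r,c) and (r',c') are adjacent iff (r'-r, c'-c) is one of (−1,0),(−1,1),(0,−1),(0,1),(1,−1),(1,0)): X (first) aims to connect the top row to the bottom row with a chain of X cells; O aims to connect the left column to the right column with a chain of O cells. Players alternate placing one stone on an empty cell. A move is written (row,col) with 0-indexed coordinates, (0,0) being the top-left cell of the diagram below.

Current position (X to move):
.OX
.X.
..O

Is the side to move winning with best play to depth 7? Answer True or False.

X winning at [.OX/.X./..O]: True

ply 1, X at .OX/.X./..O | (0,0)=+1→XOX/.X./..O*; (1,0)=+1→.OX/XX./..O; (1,2)=+1→.OX/.XX/..O; (2,0)=+1→.OX/.X./X.O; (2,1)=+1→.OX/.X./.XO
ply 2, O at XOX/.X./..O | (1,0)=-1→XOX/OX./..O*; (1,2)=-1→XOX/.XO/..O; (2,0)=-1→XOX/.X./O.O; (2,1)=-1→XOX/.X./.OO
ply 3, X at XOX/OX./..O | (1,2)=+1→XOX/OXX/..O*; (2,0)=+1→XOX/OX./X.O; (2,1)=+1→XOX/OX./.XO
ply 4, O at XOX/OXX/..O | (2,0)=-1→XOX/OXX/O.O*; (2,1)=-1→XOX/OXX/.OO
ply 5, X at XOX/OXX/O.O | (2,1)=+1→XOX/OXX/OXO*
ply 6: XOX/OXX/OXO is terminal -1 (O); from .OX/.X./..O depth 7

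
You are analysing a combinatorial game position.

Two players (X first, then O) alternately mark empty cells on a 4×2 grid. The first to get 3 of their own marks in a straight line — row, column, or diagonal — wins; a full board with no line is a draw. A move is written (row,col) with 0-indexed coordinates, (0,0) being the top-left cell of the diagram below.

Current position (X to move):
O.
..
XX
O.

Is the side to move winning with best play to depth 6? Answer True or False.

X winning at [O./../XX/O.]: True

[O./../XX/O.] X move#1: (0,1):+0/OX/../XX/O., (1,0):+0/O./X./XX/O., (1,1):+1/O./.X/XX/O.*, (3,1):+0/O./../XX/OX
[O./.X/XX/O.] O move#2: (0,1):-1/OO/.X/XX/O.*, (1,0):-1/O./OX/XX/O., (3,1):-1/O./.X/XX/OO
[OO/.X/XX/O.] X move#3: (1,0):+0/OO/XX/XX/O., (3,1):+1/OO/.X/XX/OX*
[OO/.X/XX/OX] end (terminal -1, O#4); searched O./../XX/O. to 6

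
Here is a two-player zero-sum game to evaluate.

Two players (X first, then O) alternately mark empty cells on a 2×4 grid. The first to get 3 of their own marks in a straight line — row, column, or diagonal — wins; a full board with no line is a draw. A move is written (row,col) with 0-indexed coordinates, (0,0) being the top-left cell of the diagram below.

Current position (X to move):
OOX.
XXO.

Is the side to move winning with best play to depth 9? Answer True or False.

p1 X@[OOX./XXO.]: (0,3)[OOXX/XXO.]+0* (1,3)[OOX./XXOX]+0
p2 O@[OOXX/XXO.]: (1,3)[OOXX/XXOO]+0*
p3 X@[OOXX/XXOO] terminal +0; root [OOX./XXO.] d9

X winning at [OOX./XXO.]: False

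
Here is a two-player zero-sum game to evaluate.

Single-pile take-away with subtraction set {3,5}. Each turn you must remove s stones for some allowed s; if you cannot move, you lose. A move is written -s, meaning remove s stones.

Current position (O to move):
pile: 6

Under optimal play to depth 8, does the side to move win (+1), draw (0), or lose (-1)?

p1 O@[6]: -3[3]-1 -5[1]+1*
p2 X@[1] terminal -1; root [6] d8

value(6, O) = +1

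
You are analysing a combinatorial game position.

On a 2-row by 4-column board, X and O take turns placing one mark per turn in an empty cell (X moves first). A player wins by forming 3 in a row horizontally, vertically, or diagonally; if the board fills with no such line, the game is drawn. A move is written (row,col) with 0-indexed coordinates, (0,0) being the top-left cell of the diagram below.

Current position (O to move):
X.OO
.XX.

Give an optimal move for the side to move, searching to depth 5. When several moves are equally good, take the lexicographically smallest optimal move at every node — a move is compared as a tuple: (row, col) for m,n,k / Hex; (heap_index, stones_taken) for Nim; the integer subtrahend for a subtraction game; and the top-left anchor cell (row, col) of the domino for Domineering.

O's best at [X.OO/.XX.]: (0,1)

p1 O@[X.OO/.XX.]: (0,1)[XOOO/.XX.]+1* (1,0)[X.OO/OXX.]-1 (1,3)[X.OO/.XXO]-1
p2 X@[XOOO/.XX.] terminal -1; root [X.OO/.XX.] d5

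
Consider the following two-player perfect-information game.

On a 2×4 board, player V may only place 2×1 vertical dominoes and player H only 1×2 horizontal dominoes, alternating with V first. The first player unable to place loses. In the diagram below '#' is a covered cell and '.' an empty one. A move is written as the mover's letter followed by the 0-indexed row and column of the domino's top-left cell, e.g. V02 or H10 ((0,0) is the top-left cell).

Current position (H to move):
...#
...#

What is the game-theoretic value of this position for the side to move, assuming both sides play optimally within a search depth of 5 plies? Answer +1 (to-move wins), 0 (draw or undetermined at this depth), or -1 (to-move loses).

value(...#/...#, H) = +1

ply 1, H at ...#/...# | H00=+1→##.#/...#*; H01=+1→.###/...#; H10=+1→...#/##.#; H11=+1→...#/.###
ply 2, V at ##.#/...# | V02=-1→####/..##*
ply 3, H at ####/..## | H10=+1→####/####*
ply 4: ####/#### is terminal -1 (V); from ...#/...# depth 5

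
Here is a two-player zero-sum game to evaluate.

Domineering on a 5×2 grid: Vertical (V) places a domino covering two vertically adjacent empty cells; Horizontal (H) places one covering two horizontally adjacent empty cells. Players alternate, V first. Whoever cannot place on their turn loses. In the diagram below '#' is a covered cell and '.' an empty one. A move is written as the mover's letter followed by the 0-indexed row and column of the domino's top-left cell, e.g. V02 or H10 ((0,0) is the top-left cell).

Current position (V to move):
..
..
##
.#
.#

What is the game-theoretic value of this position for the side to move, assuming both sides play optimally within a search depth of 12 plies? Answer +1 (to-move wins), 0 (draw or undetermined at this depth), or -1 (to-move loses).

value(../../##/.#/.#, V) = +1

[../../##/.#/.#] V move#1: V00:+1/#./#./##/.#/.#*, V01:+1/.#/.#/##/.#/.#, V30:-1/../../##/##/##
[#./#./##/.#/.#] end (terminal -1, H#2); searched ../../##/.#/.# to 12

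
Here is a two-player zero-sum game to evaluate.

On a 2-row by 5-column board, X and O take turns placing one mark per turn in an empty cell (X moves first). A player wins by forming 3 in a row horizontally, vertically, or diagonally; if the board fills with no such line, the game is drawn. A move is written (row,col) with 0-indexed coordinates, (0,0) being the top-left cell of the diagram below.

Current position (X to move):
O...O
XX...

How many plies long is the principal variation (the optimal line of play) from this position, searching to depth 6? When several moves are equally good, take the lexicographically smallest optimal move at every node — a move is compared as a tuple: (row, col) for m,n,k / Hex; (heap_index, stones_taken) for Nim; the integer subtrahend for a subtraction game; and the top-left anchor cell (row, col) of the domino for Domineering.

PV length from [O...O/XX...]: 1 ply

p1 X@[O...O/XX...]: (0,1)[OX..O/XX...]+0 (0,2)[O.X.O/XX...]+0 (0,3)[O..XO/XX...]+0 (1,2)[O...O/XXX..]+1* (1,3)[O...O/XX.X.]+0 (1,4)[O...O/XX..X]+0
p2 O@[O...O/XXX..] terminal -1; root [O...O/XX...] d6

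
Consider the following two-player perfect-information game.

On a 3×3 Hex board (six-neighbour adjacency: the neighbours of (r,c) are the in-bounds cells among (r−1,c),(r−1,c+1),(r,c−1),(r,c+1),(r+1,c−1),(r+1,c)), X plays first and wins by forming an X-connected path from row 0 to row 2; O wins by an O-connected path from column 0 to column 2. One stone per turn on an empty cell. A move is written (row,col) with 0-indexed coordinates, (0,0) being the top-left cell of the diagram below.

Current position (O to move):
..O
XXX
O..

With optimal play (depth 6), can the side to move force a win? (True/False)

O winning at [..O/XXX/O..]: False

[..O/XXX/O..] O move#1: (0,0):-1/O.O/XXX/O..*, (0,1):-1/.OO/XXX/O.., (2,1):-1/..O/XXX/OO., (2,2):-1/..O/XXX/O.O
[O.O/XXX/O..] X move#2: (0,1):+1/OXO/XXX/O..*, (2,1):-1/O.O/XXX/OX., (2,2):-1/O.O/XXX/O.X
[OXO/XXX/O..] O move#3: (2,1):-1/OXO/XXX/OO.*, (2,2):-1/OXO/XXX/O.O
[OXO/XXX/OO.] X move#4: (2,2):+1/OXO/XXX/OOX*
[OXO/XXX/OOX] end (terminal -1, O#5); searched ..O/XXX/O.. to 6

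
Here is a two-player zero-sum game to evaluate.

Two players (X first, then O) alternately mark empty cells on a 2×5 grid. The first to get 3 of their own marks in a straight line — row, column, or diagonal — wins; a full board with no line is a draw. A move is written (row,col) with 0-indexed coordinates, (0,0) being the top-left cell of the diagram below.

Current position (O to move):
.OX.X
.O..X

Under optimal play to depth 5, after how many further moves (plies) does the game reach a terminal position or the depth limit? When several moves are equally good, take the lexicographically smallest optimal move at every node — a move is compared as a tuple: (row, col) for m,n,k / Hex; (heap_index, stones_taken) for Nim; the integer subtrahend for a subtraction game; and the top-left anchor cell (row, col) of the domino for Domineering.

[.OX.X/.O..X] O move#1: (0,0):-1/OOX.X/.O..X, (0,3):+0/.OXOX/.O..X*, (1,0):-1/.OX.X/OO..X, (1,2):-1/.OX.X/.OO.X, (1,3):-1/.OX.X/.O.OX
[.OXOX/.O..X] X move#2: (0,0):-1/XOXOX/.O..X, (1,0):+0/.OXOX/XO..X*, (1,2):+0/.OXOX/.OX.X, (1,3):+0/.OXOX/.O.XX
[.OXOX/XO..X] O move#3: (0,0):+0/OOXOX/XO..X*, (1,2):+0/.OXOX/XOO.X, (1,3):+0/.OXOX/XO.OX
[OOXOX/XO..X] X move#4: (1,2):+0/OOXOX/XOX.X*, (1,3):+0/OOXOX/XO.XX
[OOXOX/XOX.X] O move#5: (1,3):+0/OOXOX/XOXOX*
[OOXOX/XOXOX] end (terminal +0, X#6); searched .OX.X/.O..X to 5

PV length from [.OX.X/.O..X]: 5 plies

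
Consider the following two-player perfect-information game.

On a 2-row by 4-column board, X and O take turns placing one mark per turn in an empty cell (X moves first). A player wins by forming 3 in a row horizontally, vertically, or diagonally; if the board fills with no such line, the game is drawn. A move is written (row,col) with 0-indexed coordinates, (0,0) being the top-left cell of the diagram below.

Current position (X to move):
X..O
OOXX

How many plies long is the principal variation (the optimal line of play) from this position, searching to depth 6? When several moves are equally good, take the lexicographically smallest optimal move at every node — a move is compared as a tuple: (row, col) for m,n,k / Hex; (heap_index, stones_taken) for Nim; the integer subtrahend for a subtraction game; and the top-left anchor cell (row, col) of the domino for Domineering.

ply 1, X at X..O/OOXX | (0,1)=+0→XX.O/OOXX*; (0,2)=+0→X.XO/OOXX
ply 2, O at XX.O/OOXX | (0,2)=+0→XXOO/OOXX*
ply 3: XXOO/OOXX is terminal +0 (X); from X..O/OOXX depth 6

PV length from [X..O/OOXX]: 2 plies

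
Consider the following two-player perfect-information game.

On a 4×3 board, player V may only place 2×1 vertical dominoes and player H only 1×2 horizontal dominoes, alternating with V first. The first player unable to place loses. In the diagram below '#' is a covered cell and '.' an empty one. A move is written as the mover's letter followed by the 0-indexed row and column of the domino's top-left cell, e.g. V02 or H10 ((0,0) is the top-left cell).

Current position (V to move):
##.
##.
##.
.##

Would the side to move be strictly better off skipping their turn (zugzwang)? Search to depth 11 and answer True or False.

zugzwang(##./##./##./.##, V) = False

ply 1, V at ##./##./##./.## | V02=+1→###/###/##./.##*; V12=+1→##./###/###/.##
ply 2: ###/###/##./.## is terminal -1 (H); from ##./##./##./.## depth 11
suppose V passes — search the same position with H to move:
pass> ply 1: ##./##./##./.## is terminal -1 (H); from ##./##./##./.## depth 11
for V: play +1, pass +1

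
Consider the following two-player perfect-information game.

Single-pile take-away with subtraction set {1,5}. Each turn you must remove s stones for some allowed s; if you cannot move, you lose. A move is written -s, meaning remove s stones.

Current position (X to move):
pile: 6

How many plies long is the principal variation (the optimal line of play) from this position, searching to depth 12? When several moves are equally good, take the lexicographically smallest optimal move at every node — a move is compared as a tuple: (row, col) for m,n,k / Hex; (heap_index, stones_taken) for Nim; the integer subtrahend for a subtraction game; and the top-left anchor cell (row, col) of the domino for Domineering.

ply 1, X at 6 | -1=-1→5*; -5=-1→1
ply 2, O at 5 | -1=+1→4*; -5=+1→0
ply 3, X at 4 | -1=-1→3*
ply 4, O at 3 | -1=+1→2*
ply 5, X at 2 | -1=-1→1*
ply 6, O at 1 | -1=+1→0*
ply 7: 0 is terminal -1 (X); from 6 depth 12

PV length from [6]: 6 plies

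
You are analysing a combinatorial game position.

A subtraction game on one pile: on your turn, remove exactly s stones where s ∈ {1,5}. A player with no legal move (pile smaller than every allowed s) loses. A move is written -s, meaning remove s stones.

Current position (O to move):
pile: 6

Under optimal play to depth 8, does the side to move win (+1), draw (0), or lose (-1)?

value(6, O) = -1

ply 1, O at 6 | -1=-1→5*; -5=-1→1
ply 2, X at 5 | -1=+1→4*; -5=+1→0
ply 3, O at 4 | -1=-1→3*
ply 4, X at 3 | -1=+1→2*
ply 5, O at 2 | -1=-1→1*
ply 6, X at 1 | -1=+1→0*
ply 7: 0 is terminal -1 (O); from 6 depth 8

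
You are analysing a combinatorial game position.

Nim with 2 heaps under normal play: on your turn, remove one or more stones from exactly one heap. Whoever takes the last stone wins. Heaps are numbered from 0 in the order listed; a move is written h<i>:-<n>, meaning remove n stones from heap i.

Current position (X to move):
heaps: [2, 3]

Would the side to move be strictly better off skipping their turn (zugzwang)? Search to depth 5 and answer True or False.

ply 1, X at (2,3) | h0:-1=-1→(1,3); h0:-2=-1→(0,3); h1:-1=+1→(2,2)*; h1:-2=-1→(2,1); h1:-3=-1→(2,0)
ply 2, O at (2,2) | h0:-1=-1→(1,2)*; h0:-2=-1→(0,2); h1:-1=-1→(2,1); h1:-2=-1→(2,0)
ply 3, X at (1,2) | h0:-1=-1→(0,2); h1:-1=+1→(1,1)*; h1:-2=-1→(1,0)
ply 4, O at (1,1) | h0:-1=-1→(0,1)*; h1:-1=-1→(1,0)
ply 5, X at (0,1) | h1:-1=+1→(0,0)*
ply 6: (0,0) is terminal -1 (O); from (2,3) depth 5
pass branch (O moves first from the same position):
  | ply 1, O at (2,3) | h0:-1=-1→(1,3); h0:-2=-1→(0,3); h1:-1=+1→(2,2)*; h1:-2=-1→(2,1); h1:-3=-1→(2,0)
  | ply 2, X at (2,2) | h0:-1=-1→(1,2)*; h0:-2=-1→(0,2); h1:-1=-1→(2,1); h1:-2=-1→(2,0)
  | ply 3, O at (1,2) | h0:-1=-1→(0,2); h1:-1=+1→(1,1)*; h1:-2=-1→(1,0)
  | ply 4, X at (1,1) | h0:-1=-1→(0,1)*; h1:-1=-1→(1,0)
  | ply 5, O at (0,1) | h1:-1=+1→(0,0)*
  | ply 6: (0,0) is terminal -1 (X); from (2,3) depth 5
X moving scores +1; X passing scores -1

zugzwang((2,3), X) = False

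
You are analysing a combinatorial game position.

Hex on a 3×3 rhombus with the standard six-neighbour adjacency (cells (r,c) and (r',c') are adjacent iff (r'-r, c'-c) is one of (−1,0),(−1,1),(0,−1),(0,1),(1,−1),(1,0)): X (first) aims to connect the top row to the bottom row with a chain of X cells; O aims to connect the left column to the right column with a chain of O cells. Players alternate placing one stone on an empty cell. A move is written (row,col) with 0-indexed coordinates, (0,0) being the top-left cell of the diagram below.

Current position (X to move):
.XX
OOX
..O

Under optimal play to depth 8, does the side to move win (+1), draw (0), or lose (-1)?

value(.XX/OOX/..O, X) = +1

ply 1, X at .XX/OOX/..O | (0,0)=-1→XXX/OOX/..O; (2,0)=-1→.XX/OOX/X.O; (2,1)=+1→.XX/OOX/.XO*
ply 2: .XX/OOX/.XO is terminal -1 (O); from .XX/OOX/..O depth 8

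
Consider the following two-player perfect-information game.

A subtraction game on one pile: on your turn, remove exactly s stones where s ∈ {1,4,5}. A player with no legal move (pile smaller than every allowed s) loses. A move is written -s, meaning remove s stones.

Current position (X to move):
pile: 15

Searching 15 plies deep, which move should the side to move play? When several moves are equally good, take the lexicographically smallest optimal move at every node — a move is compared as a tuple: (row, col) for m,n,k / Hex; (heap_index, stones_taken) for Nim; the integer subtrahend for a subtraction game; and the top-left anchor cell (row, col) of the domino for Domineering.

ply 1, X at 15 | -1=-1→14; -4=-1→11; -5=+1→10*
ply 2, O at 10 | -1=-1→9*; -4=-1→6; -5=-1→5
ply 3, X at 9 | -1=+1→8*; -4=-1→5; -5=-1→4
ply 4, O at 8 | -1=-1→7*; -4=-1→4; -5=-1→3
ply 5, X at 7 | -1=-1→6; -4=-1→3; -5=+1→2*
ply 6, O at 2 | -1=-1→1*
ply 7, X at 1 | -1=+1→0*
ply 8: 0 is terminal -1 (O); from 15 depth 15

X's best at [15]: -5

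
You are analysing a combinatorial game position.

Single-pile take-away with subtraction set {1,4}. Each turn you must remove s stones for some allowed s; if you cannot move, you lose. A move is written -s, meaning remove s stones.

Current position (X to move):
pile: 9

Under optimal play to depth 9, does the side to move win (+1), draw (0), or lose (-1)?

[9] X move#1: -1:-1/8, -4:+1/5*
[5] O move#2: -1:-1/4*, -4:-1/1
[4] X move#3: -1:-1/3, -4:+1/0*
[0] end (terminal -1, O#4); searched 9 to 9

value(9, X) = +1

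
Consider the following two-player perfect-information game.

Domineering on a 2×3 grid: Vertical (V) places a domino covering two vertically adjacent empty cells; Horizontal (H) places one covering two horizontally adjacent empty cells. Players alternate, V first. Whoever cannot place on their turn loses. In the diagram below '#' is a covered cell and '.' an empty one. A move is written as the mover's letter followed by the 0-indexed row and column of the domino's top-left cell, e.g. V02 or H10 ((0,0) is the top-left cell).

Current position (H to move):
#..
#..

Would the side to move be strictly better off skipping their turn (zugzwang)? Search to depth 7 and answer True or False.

zugzwang(#../#.., H) = False

p1 H@[#../#..]: H01[###/#..]+1* H11[#../###]+1
p2 V@[###/#..] terminal -1; root [#../#..] d7
suppose H passes — search the same position with V to move:
pass> p1 V@[#../#..]: V01[##./##.]+1* V02[#.#/#.#]+1
pass> p2 H@[##./##.] terminal -1; root [#../#..] d7
for H: play +1, pass -1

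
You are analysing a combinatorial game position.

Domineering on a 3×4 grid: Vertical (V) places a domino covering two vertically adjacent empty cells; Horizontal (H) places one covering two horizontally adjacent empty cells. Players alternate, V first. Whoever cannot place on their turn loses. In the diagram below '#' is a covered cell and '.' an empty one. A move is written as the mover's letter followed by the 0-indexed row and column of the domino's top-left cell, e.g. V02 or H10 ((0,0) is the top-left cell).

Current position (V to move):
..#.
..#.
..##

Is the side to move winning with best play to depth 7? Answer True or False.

p1 V@[..#./..#./..##]: V00[#.#./#.#./..##]+1* V01[.##./.##./..##]+1 V03[..##/..##/..##]-1 V10[..#./#.#./#.##]+1 V11[..#./.##./.###]+1
p2 H@[#.#./#.#./..##]: H20[#.#./#.#./####]-1*
p3 V@[#.#./#.#./####]: V01[###./###./####]+1* V03[#.##/#.##/####]+1
p4 H@[###./###./####] terminal -1; root [..#./..#./..##] d7

V winning at [..#./..#./..##]: True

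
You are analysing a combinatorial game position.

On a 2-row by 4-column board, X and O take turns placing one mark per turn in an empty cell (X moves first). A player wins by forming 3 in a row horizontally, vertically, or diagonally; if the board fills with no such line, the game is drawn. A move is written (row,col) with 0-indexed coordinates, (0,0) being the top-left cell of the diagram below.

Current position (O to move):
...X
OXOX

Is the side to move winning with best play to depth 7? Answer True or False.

p1 O@[...X/OXOX]: (0,0)[O..X/OXOX]+0* (0,1)[.O.X/OXOX]+0 (0,2)[..OX/OXOX]+0
p2 X@[O..X/OXOX]: (0,1)[OX.X/OXOX]+0* (0,2)[O.XX/OXOX]+0
p3 O@[OX.X/OXOX]: (0,2)[OXOX/OXOX]+0*
p4 X@[OXOX/OXOX] terminal +0; root [...X/OXOX] d7

O winning at [...X/OXOX]: False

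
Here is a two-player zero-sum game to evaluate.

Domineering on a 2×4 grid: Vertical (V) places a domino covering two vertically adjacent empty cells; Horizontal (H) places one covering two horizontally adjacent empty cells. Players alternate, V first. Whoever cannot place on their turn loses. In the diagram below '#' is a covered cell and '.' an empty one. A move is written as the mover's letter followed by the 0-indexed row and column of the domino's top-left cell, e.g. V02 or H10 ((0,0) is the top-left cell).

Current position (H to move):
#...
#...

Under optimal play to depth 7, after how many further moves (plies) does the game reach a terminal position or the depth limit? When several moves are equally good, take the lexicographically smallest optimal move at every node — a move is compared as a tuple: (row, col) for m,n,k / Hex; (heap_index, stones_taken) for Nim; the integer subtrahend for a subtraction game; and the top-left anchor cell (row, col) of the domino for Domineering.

PV length from [#.../#...]: 3 plies

[#.../#...] H move#1: H01:+1/###./#...*, H02:+1/#.##/#..., H11:+1/#.../###., H12:+1/#.../#.##
[###./#...] V move#2: V03:-1/####/#..#*
[####/#..#] H move#3: H11:+1/####/####*
[####/####] end (terminal -1, V#4); searched #.../#... to 7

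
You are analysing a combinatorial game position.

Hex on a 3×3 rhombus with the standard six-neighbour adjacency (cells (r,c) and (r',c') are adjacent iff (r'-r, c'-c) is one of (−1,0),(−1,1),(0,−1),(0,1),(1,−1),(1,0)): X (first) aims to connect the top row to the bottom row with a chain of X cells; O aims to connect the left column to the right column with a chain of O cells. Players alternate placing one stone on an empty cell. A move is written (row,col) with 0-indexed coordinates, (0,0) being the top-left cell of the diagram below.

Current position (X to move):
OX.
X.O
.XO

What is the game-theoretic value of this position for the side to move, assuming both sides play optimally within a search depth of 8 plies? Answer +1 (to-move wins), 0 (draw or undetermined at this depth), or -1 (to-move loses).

p1 X@[OX./X.O/.XO]: (0,2)[OXX/X.O/.XO]+1* (1,1)[OX./XXO/.XO]+1 (2,0)[OX./X.O/XXO]+1
p2 O@[OXX/X.O/.XO]: (1,1)[OXX/XOO/.XO]-1* (2,0)[OXX/X.O/OXO]-1
p3 X@[OXX/XOO/.XO]: (2,0)[OXX/XOO/XXO]+1*
p4 O@[OXX/XOO/XXO] terminal -1; root [OX./X.O/.XO] d8

value(OX./X.O/.XO, X) = +1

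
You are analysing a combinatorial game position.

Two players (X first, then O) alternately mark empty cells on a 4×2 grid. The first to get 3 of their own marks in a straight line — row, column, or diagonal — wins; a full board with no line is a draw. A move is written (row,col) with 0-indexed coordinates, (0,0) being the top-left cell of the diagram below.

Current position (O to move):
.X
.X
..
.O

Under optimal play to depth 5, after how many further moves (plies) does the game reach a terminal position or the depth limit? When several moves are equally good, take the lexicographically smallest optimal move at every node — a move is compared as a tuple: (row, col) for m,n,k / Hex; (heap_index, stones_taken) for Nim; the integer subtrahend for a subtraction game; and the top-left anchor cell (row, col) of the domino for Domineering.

p1 O@[.X/.X/../.O]: (0,0)[OX/.X/../.O]-1 (1,0)[.X/OX/../.O]-1 (2,0)[.X/.X/O./.O]-1 (2,1)[.X/.X/.O/.O]+0* (3,0)[.X/.X/../OO]-1
p2 X@[.X/.X/.O/.O]: (0,0)[XX/.X/.O/.O]+0* (1,0)[.X/XX/.O/.O]+0 (2,0)[.X/.X/XO/.O]+0 (3,0)[.X/.X/.O/XO]+0
p3 O@[XX/.X/.O/.O]: (1,0)[XX/OX/.O/.O]+0* (2,0)[XX/.X/OO/.O]+0 (3,0)[XX/.X/.O/OO]+0
p4 X@[XX/OX/.O/.O]: (2,0)[XX/OX/XO/.O]+0* (3,0)[XX/OX/.O/XO]+0
p5 O@[XX/OX/XO/.O]: (3,0)[XX/OX/XO/OO]+0*
p6 X@[XX/OX/XO/OO] terminal +0; root [.X/.X/../.O] d5

PV length from [.X/.X/../.O]: 5 plies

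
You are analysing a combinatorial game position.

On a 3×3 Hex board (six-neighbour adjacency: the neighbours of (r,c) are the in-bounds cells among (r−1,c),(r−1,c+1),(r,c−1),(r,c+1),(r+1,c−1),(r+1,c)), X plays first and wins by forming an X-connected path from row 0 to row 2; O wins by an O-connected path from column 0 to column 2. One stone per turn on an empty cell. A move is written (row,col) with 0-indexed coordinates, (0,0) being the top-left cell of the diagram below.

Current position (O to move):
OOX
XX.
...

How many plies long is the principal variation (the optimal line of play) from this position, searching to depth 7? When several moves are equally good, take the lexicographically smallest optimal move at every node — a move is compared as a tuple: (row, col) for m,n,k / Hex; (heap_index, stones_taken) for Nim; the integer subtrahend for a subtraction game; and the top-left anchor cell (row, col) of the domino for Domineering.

ply 1, O at OOX/XX./... | (1,2)=-1→OOX/XXO/...*; (2,0)=-1→OOX/XX./O..; (2,1)=-1→OOX/XX./.O.; (2,2)=-1→OOX/XX./..O
ply 2, X at OOX/XXO/... | (2,0)=+1→OOX/XXO/X..*; (2,1)=+1→OOX/XXO/.X.; (2,2)=+1→OOX/XXO/..X
ply 3: OOX/XXO/X.. is terminal -1 (O); from OOX/XX./... depth 7

PV length from [OOX/XX./...]: 2 plies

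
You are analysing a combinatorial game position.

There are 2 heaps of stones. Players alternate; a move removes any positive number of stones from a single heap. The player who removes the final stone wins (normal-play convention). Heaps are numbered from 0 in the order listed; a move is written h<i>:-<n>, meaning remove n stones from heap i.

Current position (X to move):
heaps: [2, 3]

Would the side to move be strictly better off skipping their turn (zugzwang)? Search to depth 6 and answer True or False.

ply 1, X at (2,3) | h0:-1=-1→(1,3); h0:-2=-1→(0,3); h1:-1=+1→(2,2)*; h1:-2=-1→(2,1); h1:-3=-1→(2,0)
ply 2, O at (2,2) | h0:-1=-1→(1,2)*; h0:-2=-1→(0,2); h1:-1=-1→(2,1); h1:-2=-1→(2,0)
ply 3, X at (1,2) | h0:-1=-1→(0,2); h1:-1=+1→(1,1)*; h1:-2=-1→(1,0)
ply 4, O at (1,1) | h0:-1=-1→(0,1)*; h1:-1=-1→(1,0)
ply 5, X at (0,1) | h1:-1=+1→(0,0)*
ply 6: (0,0) is terminal -1 (O); from (2,3) depth 6
pass branch (O moves first from the same position):
  | ply 1, O at (2,3) | h0:-1=-1→(1,3); h0:-2=-1→(0,3); h1:-1=+1→(2,2)*; h1:-2=-1→(2,1); h1:-3=-1→(2,0)
  | ply 2, X at (2,2) | h0:-1=-1→(1,2)*; h0:-2=-1→(0,2); h1:-1=-1→(2,1); h1:-2=-1→(2,0)
  | ply 3, O at (1,2) | h0:-1=-1→(0,2); h1:-1=+1→(1,1)*; h1:-2=-1→(1,0)
  | ply 4, X at (1,1) | h0:-1=-1→(0,1)*; h1:-1=-1→(1,0)
  | ply 5, O at (0,1) | h1:-1=+1→(0,0)*
  | ply 6: (0,0) is terminal -1 (X); from (2,3) depth 6
X moving scores +1; X passing scores -1

zugzwang((2,3), X) = False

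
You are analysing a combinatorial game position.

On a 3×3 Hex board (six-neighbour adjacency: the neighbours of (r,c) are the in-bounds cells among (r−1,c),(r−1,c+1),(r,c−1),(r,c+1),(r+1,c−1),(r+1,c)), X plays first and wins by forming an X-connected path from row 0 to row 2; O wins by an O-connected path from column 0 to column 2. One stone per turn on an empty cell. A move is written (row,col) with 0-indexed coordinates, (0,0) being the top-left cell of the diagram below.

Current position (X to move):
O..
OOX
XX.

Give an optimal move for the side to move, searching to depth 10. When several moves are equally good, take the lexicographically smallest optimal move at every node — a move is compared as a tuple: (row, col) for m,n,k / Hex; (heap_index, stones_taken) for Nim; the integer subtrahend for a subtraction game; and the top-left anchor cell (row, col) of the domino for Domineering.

X's best at [O../OOX/XX.]: (0,2)

ply 1, X at O../OOX/XX. | (0,1)=-1→OX./OOX/XX.; (0,2)=+1→O.X/OOX/XX.*; (2,2)=-1→O../OOX/XXX
ply 2: O.X/OOX/XX. is terminal -1 (O); from O../OOX/XX. depth 10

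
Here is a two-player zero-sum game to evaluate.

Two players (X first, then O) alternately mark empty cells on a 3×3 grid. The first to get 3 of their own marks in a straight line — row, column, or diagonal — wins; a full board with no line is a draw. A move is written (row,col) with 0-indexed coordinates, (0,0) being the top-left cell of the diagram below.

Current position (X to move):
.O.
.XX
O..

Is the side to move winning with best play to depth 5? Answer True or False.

p1 X@[.O./.XX/O..]: (0,0)[XO./.XX/O..]+1* (0,2)[.OX/.XX/O..]+1 (1,0)[.O./XXX/O..]+1 (2,1)[.O./.XX/OX.]+0 (2,2)[.O./.XX/O.X]+1
p2 O@[XO./.XX/O..]: (0,2)[XOO/.XX/O..]-1* (1,0)[XO./OXX/O..]-1 (2,1)[XO./.XX/OO.]-1 (2,2)[XO./.XX/O.O]-1
p3 X@[XOO/.XX/O..]: (1,0)[XOO/XXX/O..]+1* (2,1)[XOO/.XX/OX.]+1 (2,2)[XOO/.XX/O.X]+1
p4 O@[XOO/XXX/O..] terminal -1; root [.O./.XX/O..] d5

X winning at [.O./.XX/O..]: True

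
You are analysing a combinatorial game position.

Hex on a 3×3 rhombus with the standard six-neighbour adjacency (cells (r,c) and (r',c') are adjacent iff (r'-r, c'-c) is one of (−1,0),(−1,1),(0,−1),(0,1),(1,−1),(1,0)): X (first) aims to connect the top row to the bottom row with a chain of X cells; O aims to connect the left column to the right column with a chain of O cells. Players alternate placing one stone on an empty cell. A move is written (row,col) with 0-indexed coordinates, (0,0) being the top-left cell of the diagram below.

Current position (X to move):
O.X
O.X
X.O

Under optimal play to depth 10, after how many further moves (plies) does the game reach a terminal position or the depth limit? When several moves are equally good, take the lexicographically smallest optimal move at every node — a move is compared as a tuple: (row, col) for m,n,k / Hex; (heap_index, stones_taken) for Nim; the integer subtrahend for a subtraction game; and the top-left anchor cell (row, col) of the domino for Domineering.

PV length from [O.X/O.X/X.O]: 3 plies

ply 1, X at O.X/O.X/X.O | (0,1)=+1→OXX/O.X/X.O*; (1,1)=+1→O.X/OXX/X.O; (2,1)=+1→O.X/O.X/XXO
ply 2, O at OXX/O.X/X.O | (1,1)=-1→OXX/OOX/X.O*; (2,1)=-1→OXX/O.X/XOO
ply 3, X at OXX/OOX/X.O | (2,1)=+1→OXX/OOX/XXO*
ply 4: OXX/OOX/XXO is terminal -1 (O); from O.X/O.X/X.O depth 10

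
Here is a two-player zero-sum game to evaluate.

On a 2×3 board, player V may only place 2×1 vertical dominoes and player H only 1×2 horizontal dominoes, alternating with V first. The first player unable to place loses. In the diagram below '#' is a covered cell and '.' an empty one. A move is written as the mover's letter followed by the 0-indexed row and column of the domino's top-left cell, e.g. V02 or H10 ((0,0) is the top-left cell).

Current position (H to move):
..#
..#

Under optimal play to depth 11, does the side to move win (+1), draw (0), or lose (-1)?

ply 1, H at ..#/..# | H00=+1→###/..#*; H10=+1→..#/###
ply 2: ###/..# is terminal -1 (V); from ..#/..# depth 11

value(..#/..#, H) = +1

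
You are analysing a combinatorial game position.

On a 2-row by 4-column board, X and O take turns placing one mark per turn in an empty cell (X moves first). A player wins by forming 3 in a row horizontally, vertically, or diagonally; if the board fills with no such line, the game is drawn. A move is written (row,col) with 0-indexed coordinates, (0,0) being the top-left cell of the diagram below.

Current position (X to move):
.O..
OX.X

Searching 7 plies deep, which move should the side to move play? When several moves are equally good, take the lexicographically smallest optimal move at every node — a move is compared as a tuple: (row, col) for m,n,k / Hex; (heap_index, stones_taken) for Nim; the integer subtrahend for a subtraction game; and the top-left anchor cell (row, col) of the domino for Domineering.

[.O../OX.X] X move#1: (0,0):+0/XO../OX.X, (0,2):+0/.OX./OX.X, (0,3):+0/.O.X/OX.X, (1,2):+1/.O../OXXX*
[.O../OXXX] end (terminal -1, O#2); searched .O../OX.X to 7

X's best at [.O../OX.X]: (1,2)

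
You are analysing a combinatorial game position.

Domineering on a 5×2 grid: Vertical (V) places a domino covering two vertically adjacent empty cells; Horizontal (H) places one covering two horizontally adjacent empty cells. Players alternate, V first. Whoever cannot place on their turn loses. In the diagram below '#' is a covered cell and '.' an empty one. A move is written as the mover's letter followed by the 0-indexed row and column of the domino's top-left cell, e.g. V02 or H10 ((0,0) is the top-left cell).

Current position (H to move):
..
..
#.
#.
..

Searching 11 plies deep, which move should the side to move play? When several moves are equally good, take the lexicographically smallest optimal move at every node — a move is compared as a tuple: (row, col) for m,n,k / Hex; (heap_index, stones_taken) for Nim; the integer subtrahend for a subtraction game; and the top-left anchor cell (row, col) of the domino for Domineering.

[../../#./#./..] H move#1: H00:+1/##/../#./#./..*, H10:+1/../##/#./#./.., H40:-1/../../#./#./##
[##/../#./#./..] V move#2: V11:-1/##/.#/##/#./..*, V21:-1/##/../##/##/.., V31:-1/##/../#./##/.#
[##/.#/##/#./..] H move#3: H40:+1/##/.#/##/#./##*
[##/.#/##/#./##] end (terminal -1, V#4); searched ../../#./#./.. to 11

H's best at [../../#./#./..]: H00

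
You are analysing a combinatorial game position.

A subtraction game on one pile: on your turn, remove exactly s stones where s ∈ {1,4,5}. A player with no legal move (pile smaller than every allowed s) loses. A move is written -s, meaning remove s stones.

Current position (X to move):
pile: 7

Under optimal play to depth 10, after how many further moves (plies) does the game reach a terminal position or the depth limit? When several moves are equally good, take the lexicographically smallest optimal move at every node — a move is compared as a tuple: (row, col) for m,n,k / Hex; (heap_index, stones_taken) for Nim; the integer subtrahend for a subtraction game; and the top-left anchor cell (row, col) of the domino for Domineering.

PV length from [7]: 3 plies

ply 1, X at 7 | -1=-1→6; -4=-1→3; -5=+1→2*
ply 2, O at 2 | -1=-1→1*
ply 3, X at 1 | -1=+1→0*
ply 4: 0 is terminal -1 (O); from 7 depth 10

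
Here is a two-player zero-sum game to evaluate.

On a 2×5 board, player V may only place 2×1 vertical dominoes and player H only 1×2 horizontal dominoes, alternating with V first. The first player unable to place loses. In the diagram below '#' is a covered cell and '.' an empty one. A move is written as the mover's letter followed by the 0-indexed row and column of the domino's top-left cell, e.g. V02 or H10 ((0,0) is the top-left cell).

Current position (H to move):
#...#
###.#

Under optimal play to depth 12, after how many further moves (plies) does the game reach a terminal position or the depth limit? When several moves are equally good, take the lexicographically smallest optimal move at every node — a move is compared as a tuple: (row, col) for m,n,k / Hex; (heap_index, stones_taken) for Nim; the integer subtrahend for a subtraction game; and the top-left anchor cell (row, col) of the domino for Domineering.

ply 1, H at #...#/###.# | H01=-1→###.#/###.#; H02=+1→#.###/###.#*
ply 2: #.###/###.# is terminal -1 (V); from #...#/###.# depth 12

PV length from [#...#/###.#]: 1 ply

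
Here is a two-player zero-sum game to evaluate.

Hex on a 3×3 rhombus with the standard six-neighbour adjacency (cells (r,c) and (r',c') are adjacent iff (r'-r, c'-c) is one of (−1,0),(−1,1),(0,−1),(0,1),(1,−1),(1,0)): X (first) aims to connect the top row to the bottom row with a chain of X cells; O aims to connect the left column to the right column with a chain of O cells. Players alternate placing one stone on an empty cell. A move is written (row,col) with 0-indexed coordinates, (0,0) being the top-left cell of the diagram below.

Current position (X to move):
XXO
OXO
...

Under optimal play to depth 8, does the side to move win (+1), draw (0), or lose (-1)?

value(XXO/OXO/..., X) = +1

p1 X@[XXO/OXO/...]: (2,0)[XXO/OXO/X..]+1* (2,1)[XXO/OXO/.X.]+1 (2,2)[XXO/OXO/..X]+1
p2 O@[XXO/OXO/X..] terminal -1; root [XXO/OXO/...] d8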